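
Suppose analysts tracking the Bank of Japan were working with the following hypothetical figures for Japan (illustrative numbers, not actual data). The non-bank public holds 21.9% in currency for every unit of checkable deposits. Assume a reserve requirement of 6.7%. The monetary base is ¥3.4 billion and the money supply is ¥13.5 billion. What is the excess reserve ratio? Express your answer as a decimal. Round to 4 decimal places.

Using m = M/MB = 13.5/3.4 ≈ 3.970588. Since m = (1 + c)/(c + rr + e), the denominator satisfies c + rr + e = (1 + c)/m = (1 + 0.219) / 3.970588 ≈ 0.307007.
With c = 0.219 and rr = 0.067, the excess reserve ratio is 0.307007 − 0.219 − 0.067 = 0.021007.

0.0210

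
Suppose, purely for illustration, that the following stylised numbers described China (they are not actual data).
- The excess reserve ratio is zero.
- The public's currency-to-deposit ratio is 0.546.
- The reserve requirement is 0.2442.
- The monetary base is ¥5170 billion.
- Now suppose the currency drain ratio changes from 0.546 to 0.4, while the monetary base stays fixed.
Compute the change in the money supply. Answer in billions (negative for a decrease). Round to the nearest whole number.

¥1121 billion

Initially m₁ = (1 + 0.546) / (0.2442 + 0.546) ≈ 1.95647, so M₁ = 1.95647 × 5170 = 10114.9499 billion.
After the change m₂ = (1 + 0.4) / (0.2442 + 0.4) ≈ 2.17324, so M₂ = 2.17324 × 5170 = 11235.6508 billion.
ΔM = M₂ − M₁ = 11235.6508 − 10114.9499 = 1120.7009 billion.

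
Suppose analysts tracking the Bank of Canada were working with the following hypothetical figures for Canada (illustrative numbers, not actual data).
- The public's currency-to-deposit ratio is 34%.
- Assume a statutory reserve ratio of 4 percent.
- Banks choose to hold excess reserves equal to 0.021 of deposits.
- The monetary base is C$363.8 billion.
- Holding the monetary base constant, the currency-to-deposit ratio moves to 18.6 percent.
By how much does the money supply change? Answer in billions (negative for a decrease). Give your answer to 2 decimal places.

C$531.14 billion

Initially m₁ = (1 + 0.34) / (0.04 + 0.021 + 0.34) ≈ 3.341646, so M₁ = 3.341646 × 363.8 ≈ 1215.6908 billion.
After the change m₂ = (1 + 0.186) / (0.04 + 0.021 + 0.186) ≈ 4.801619, so M₂ = 4.801619 × 363.8 ≈ 1746.829 billion.
ΔM = M₂ − M₁ = 1746.829 − 1215.6908 = 531.1382 billion.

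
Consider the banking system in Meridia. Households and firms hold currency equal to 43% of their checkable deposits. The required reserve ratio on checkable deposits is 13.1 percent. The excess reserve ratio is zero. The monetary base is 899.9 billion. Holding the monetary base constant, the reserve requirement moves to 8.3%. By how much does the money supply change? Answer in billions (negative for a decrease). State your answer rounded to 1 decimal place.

214.6 billion

Initially m₁ = (1 + 0.43) / (0.131 + 0.43) ≈ 2.54902, so M₁ = 2.54902 × 899.9 ≈ 2293.8631 billion.
After the change m₂ = (1 + 0.43) / (0.083 + 0.43) ≈ 2.78752, so M₂ = 2.78752 × 899.9 ≈ 2508.4892 billion.
ΔM = M₂ − M₁ = 2508.4892 − 2293.8631 = 214.6261 billion.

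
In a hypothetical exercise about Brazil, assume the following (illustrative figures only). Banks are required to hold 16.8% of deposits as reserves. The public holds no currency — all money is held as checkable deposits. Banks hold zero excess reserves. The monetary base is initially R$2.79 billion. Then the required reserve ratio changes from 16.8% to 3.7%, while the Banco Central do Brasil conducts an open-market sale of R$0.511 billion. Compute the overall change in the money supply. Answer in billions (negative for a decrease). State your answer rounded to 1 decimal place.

Before: m₁ = 1 / (0.168) ≈ 5.9524, MB₁ = 2.79, so M₁ = 5.9524 × 2.79 ≈ 16.6072 billion.
After: m₂ = 1 / (0.037) ≈ 27.0270, MB₂ = 2.79 − 0.511 = 2.279, so M₂ = 27.0270 × 2.279 ≈ 61.5945 billion.
ΔM = M₂ − M₁ = 61.5945 − 16.6072 = 44.9873 billion.

R$45.0 billion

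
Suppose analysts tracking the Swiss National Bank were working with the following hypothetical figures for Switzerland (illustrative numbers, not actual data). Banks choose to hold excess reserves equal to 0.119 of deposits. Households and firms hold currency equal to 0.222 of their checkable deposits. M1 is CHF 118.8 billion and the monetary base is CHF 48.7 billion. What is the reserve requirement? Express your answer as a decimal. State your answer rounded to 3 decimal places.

0.160

Using m = M/MB = 118.8/48.7 ≈ 2.439425. Since m = (1 + c)/(c + rr + e), the denominator satisfies c + rr + e = (1 + c)/m = (1 + 0.222) / 2.439425 ≈ 0.500938.
With c = 0.222 and e = 0.119, the reserve requirement is 0.500938 − 0.222 − 0.119 = 0.159938.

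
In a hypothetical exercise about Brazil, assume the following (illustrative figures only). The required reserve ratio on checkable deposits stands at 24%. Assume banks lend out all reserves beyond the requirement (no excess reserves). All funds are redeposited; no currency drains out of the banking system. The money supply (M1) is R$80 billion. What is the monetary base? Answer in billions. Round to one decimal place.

R$19.2 billion

With no currency drain and no excess reserves, the money multiplier is m = 1/rr = 1/0.24 ≈ 4.1667.
The monetary base is MB = M / m = 80 / 4.1667 ≈ 19.1998 billion.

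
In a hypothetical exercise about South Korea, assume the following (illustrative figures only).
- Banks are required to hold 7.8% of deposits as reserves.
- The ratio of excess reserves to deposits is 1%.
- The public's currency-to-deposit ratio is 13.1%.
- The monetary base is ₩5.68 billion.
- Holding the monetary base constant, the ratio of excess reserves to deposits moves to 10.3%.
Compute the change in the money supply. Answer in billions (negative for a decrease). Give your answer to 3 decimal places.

-8.744 billion

Initially m₁ = (1 + 0.131) / (0.078 + 0.01 + 0.131) ≈ 5.16438, so M₁ = 5.16438 × 5.68 ≈ 29.3337 billion.
After the change m₂ = (1 + 0.131) / (0.078 + 0.103 + 0.131) = 3.62500, so M₂ = 3.62500 × 5.68 = 20.59 billion.
ΔM = M₂ − M₁ = 20.59 − 29.3337 = -8.7437 billion.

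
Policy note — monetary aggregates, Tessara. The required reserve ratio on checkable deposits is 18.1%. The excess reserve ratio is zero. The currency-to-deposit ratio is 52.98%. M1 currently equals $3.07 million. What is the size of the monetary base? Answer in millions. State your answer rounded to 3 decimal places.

The money multiplier is m = (1 + c) / (rr + c) = (1 + 0.5298) / (0.181 + 0.5298) ≈ 2.15222.
MB = M / m = 3.07 / 2.15222 ≈ 1.4264 million.

$1.426 million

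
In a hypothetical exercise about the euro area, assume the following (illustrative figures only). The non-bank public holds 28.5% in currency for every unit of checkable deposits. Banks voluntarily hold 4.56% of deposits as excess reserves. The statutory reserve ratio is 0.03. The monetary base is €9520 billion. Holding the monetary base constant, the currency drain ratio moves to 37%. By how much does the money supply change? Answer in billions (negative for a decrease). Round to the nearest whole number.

-4655 billion

Initially m₁ = (1 + 0.285) / (0.03 + 0.0456 + 0.285) ≈ 3.56351, so M₁ = 3.56351 × 9520 = 33924.6152 billion.
After the change m₂ = (1 + 0.37) / (0.03 + 0.0456 + 0.37) ≈ 3.07451, so M₂ = 3.07451 × 9520 = 29269.3352 billion.
ΔM = M₂ − M₁ = 29269.3352 − 33924.6152 = -4655.28 billion.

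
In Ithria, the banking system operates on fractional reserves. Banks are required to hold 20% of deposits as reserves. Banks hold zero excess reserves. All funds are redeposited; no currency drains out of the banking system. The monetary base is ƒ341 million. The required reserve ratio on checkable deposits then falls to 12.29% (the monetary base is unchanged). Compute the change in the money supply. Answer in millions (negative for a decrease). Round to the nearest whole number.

Initially m₁ = 1 / (0.2) = 5, so M₁ = 5 × 341 = 1705 million.
After the change m₂ = 1 / (0.1229) ≈ 8.1367, so M₂ = 8.1367 × 341 = 2774.6147 million.
ΔM = M₂ − M₁ = 2774.6147 − 1705 = 1069.6147 million.

ƒ1070 million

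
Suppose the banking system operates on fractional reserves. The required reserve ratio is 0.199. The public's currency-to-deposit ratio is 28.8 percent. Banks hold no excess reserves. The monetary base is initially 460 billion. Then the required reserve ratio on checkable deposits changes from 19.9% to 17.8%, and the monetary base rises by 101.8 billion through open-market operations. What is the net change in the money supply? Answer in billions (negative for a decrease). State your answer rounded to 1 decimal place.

Before: m₁ = (1 + 0.288) / (0.199 + 0.288) ≈ 2.64476, MB₁ = 460, so M₁ = 2.64476 × 460 = 1216.5896 billion.
After: m₂ = (1 + 0.288) / (0.178 + 0.288) ≈ 2.76395, MB₂ = 460 + 101.8 = 561.8, so M₂ = 2.76395 × 561.8 ≈ 1552.7871 billion.
ΔM = M₂ − M₁ = 1552.7871 − 1216.5896 = 336.1975 billion.

336.2 billion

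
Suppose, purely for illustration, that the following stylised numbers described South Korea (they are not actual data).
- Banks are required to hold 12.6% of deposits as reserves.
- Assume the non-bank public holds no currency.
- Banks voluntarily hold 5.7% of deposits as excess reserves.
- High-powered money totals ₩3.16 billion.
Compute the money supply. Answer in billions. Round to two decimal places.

₩17.27 billion

The money multiplier is m = 1 / (rr + e) = 1 / (0.126 + 0.057) ≈ 5.4645.
So M = m × MB = 5.4645 × 3.16 ≈ 17.2678 billion.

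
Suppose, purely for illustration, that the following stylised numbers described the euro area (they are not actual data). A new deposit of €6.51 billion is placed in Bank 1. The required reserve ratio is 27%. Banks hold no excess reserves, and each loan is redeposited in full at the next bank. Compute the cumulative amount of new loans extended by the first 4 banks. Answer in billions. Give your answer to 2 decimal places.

Bank i lends (1 − rr)^i of the original deposit: Bank 1 lends 6.51·0.7300 = 4.7523, Bank 2 lends 6.51·0.7300² ≈ 3.4692, and so on.
Summing a geometric series: total = 6.51·[0.7300·(1 − 0.7300^4) / (1 − 0.7300)] ≈ 12.6027 billion.

€12.60 billion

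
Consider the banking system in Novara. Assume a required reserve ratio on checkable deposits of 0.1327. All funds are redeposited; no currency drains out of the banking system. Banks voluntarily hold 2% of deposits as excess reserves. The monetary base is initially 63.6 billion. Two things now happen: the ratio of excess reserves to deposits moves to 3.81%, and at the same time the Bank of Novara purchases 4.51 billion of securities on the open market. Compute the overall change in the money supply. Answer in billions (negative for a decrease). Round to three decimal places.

-17.732 billion

Before: m₁ = 1 / (0.1327 + 0.02) ≈ 6.548788, MB₁ = 63.6, so M₁ = 6.548788 × 63.6 ≈ 416.5029 billion.
After: m₂ = 1 / (0.1327 + 0.0381) ≈ 5.854801, MB₂ = 63.6 + 4.51 = 68.11, so M₂ = 5.854801 × 68.11 ≈ 398.7705 billion.
ΔM = M₂ − M₁ = 398.7705 − 416.5029 = -17.7324 billion.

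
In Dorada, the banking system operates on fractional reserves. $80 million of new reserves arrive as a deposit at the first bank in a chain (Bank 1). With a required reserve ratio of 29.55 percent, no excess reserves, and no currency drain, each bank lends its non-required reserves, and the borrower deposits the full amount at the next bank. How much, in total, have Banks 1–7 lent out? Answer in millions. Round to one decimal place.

$174.3 million

Bank i lends (1 − rr)^i of the original deposit: Bank 1 lends 80·0.7045 = 56.3600, Bank 2 lends 80·0.7045² ≈ 39.7056, and so on.
Summing a geometric series: total = 80·[0.7045·(1 − 0.7045^7) / (1 − 0.7045)] ≈ 174.2997 million.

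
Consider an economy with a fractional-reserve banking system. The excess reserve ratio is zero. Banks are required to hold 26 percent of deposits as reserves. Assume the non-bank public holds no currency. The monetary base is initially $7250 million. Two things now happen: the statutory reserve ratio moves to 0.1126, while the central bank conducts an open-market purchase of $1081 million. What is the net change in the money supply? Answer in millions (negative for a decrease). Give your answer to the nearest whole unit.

$46103 million

Before: m₁ = 1 / (0.26) ≈ 3.84615, MB₁ = 7250, so M₁ = 3.84615 × 7250 = 27884.5875 million.
After: m₂ = 1 / (0.1126) ≈ 8.88099, MB₂ = 7250 + 1081 = 8331, so M₂ = 8.88099 × 8331 ≈ 73987.5277 million.
ΔM = M₂ − M₁ = 73987.5277 − 27884.5875 = 46102.9402 million.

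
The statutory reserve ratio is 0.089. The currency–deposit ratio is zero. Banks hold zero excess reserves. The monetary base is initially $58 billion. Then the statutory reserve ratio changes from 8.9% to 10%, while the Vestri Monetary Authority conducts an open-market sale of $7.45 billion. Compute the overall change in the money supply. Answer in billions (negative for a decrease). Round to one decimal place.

Before: m₁ = 1 / (0.089) ≈ 11.2360, MB₁ = 58, so M₁ = 11.2360 × 58 = 651.688 billion.
After: m₂ = 1 / (0.1) = 10, MB₂ = 58 − 7.45 = 50.55, so M₂ = 10 × 50.55 = 505.5 billion.
ΔM = M₂ − M₁ = 505.5 − 651.688 = -146.188 billion.

-146.2 billion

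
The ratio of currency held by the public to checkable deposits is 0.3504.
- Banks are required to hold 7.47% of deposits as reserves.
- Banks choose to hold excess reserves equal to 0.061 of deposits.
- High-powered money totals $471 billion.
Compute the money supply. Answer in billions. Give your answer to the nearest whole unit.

$1308 billion

The money multiplier is m = (1 + c) / (rr + e + c) = (1 + 0.3504) / (0.0747 + 0.061 + 0.3504) ≈ 2.7780.
So M = m × MB = 2.7780 × 471 = 1308.438 billion.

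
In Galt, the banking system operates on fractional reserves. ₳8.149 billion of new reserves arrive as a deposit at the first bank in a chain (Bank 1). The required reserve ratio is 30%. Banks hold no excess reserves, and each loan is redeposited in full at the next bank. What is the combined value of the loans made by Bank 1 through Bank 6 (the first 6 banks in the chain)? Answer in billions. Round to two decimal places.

₳16.78 billion

Bank i lends (1 − rr)^i of the original deposit: Bank 1 lends 8.149·0.7000 = 5.7043, Bank 2 lends 8.149·0.7000² ≈ 3.9930, and so on.
Summing a geometric series: total = 8.149·[0.7000·(1 − 0.7000^6) / (1 − 0.7000)] ≈ 16.7773 billion.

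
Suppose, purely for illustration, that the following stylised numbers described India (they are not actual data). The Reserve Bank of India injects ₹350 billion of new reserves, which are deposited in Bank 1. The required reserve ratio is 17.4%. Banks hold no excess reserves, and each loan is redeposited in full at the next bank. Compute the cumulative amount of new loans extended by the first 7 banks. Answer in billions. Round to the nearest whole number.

₹1226 billion

Bank i lends (1 − rr)^i of the original deposit: Bank 1 lends 350·0.8260 = 289.1000, Bank 2 lends 350·0.8260² = 238.7966, and so on.
Summing a geometric series: total = 350·[0.8260·(1 − 0.8260^7) / (1 − 0.8260)] ≈ 1225.6220 billion.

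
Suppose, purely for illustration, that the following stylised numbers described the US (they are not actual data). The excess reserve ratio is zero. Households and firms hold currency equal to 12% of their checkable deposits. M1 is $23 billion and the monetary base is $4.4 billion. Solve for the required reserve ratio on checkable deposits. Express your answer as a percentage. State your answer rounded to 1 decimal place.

Using m = M/MB = 23/4.4 ≈ 5.227273. Since m = (1 + c)/(c + rr + e), the denominator satisfies c + rr + e = (1 + c)/m = (1 + 0.12) / 5.227273 ≈ 0.214261.
With c = 0.12 and e = 0, the required reserve ratio on checkable deposits is 0.214261 − 0.12 − 0 = 0.094261.

9.4%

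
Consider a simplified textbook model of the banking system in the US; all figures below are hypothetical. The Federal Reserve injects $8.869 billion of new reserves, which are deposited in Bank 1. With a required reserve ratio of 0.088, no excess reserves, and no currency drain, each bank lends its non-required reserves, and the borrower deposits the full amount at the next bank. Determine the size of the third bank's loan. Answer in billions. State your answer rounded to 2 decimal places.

Each bank lends a fraction (1 − rr) = 0.9120 of the deposit it receives, so Bank 3 receives 8.869·0.9120^2 and lends 8.869·0.9120^3 ≈ 6.7276 billion.

$6.73 billion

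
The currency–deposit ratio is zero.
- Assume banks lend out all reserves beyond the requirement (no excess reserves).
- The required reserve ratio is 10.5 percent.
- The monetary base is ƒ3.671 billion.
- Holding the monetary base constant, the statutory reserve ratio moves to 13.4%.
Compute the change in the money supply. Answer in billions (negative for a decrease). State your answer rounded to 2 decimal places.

Initially m₁ = 1 / (0.105) ≈ 9.5238, so M₁ = 9.5238 × 3.671 ≈ 34.9619 billion.
After the change m₂ = 1 / (0.134) ≈ 7.4627, so M₂ = 7.4627 × 3.671 ≈ 27.3956 billion.
ΔM = M₂ − M₁ = 27.3956 − 34.9619 = -7.5663 billion.

-7.57 billion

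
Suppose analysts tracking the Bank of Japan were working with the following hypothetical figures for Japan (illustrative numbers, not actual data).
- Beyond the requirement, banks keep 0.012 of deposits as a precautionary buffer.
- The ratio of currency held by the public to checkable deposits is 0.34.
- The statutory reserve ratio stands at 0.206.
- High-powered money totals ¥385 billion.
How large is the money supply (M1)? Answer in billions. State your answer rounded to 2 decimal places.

The money multiplier is m = (1 + c) / (rr + e + c) = (1 + 0.34) / (0.206 + 0.012 + 0.34) ≈ 2.401434.
So M = m × MB = 2.401434 × 385 ≈ 924.5521 billion.

¥924.55 billion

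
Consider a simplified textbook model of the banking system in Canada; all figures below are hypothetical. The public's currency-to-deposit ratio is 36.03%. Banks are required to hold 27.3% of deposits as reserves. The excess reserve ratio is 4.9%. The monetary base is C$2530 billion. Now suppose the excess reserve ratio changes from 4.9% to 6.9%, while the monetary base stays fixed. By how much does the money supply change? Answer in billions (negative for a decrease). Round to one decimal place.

Initially m₁ = (1 + 0.3603) / (0.273 + 0.049 + 0.3603) ≈ 1.993698, so M₁ = 1.993698 × 2530 ≈ 5044.0559 billion.
After the change m₂ = (1 + 0.3603) / (0.273 + 0.069 + 0.3603) ≈ 1.936922, so M₂ = 1.936922 × 2530 ≈ 4900.4127 billion.
ΔM = M₂ − M₁ = 4900.4127 − 5044.0559 = -143.6432 billion.

-143.6 billion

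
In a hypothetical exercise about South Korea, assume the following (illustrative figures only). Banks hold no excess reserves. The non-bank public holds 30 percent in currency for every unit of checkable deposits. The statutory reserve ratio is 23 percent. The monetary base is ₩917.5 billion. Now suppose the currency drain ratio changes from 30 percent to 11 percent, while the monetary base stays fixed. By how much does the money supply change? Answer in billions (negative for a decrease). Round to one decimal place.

Initially m₁ = (1 + 0.3) / (0.23 + 0.3) ≈ 2.45283, so M₁ = 2.45283 × 917.5 ≈ 2250.4715 billion.
After the change m₂ = (1 + 0.11) / (0.23 + 0.11) ≈ 3.26471, so M₂ = 3.26471 × 917.5 ≈ 2995.3714 billion.
ΔM = M₂ − M₁ = 2995.3714 − 2250.4715 = 744.8999 billion.

₩744.9 billion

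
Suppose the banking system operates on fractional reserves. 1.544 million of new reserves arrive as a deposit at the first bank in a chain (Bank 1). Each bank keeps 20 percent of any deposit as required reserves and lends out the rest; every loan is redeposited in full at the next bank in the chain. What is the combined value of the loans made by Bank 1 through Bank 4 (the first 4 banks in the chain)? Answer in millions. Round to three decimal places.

Bank i lends (1 − rr)^i of the original deposit: Bank 1 lends 1.544·0.8000 = 1.2352, Bank 2 lends 1.544·0.8000² ≈ 0.9882, and so on.
Summing a geometric series: total = 1.544·[0.8000·(1 − 0.8000^4) / (1 − 0.8000)] ≈ 3.6463 million.

3.646 million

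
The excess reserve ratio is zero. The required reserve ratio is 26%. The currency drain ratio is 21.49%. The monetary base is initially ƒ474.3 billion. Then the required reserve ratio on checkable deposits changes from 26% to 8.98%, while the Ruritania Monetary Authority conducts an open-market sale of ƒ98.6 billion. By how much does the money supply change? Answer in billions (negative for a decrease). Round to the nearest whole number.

Before: m₁ = (1 + 0.2149) / (0.26 + 0.2149) ≈ 2.5582, MB₁ = 474.3, so M₁ = 2.5582 × 474.3 ≈ 1213.3543 billion.
After: m₂ = (1 + 0.2149) / (0.0898 + 0.2149) ≈ 3.9872, MB₂ = 474.3 − 98.6 = 375.7, so M₂ = 3.9872 × 375.7 ≈ 1497.991 billion.
ΔM = M₂ − M₁ = 1497.991 − 1213.3543 = 284.6367 billion.

ƒ285 billion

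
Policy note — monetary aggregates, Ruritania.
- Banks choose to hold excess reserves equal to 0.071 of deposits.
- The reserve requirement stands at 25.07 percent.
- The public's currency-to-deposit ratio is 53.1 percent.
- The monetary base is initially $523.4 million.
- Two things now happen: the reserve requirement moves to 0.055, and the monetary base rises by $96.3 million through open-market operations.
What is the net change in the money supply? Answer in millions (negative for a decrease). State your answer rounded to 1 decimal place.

Before: m₁ = (1 + 0.531) / (0.2507 + 0.071 + 0.531) ≈ 1.79547, MB₁ = 523.4, so M₁ = 1.79547 × 523.4 ≈ 939.749 million.
After: m₂ = (1 + 0.531) / (0.055 + 0.071 + 0.531) ≈ 2.33029, MB₂ = 523.4 + 96.3 = 619.7, so M₂ = 2.33029 × 619.7 ≈ 1444.0807 million.
ΔM = M₂ − M₁ = 1444.0807 − 939.749 = 504.3317 million.

$504.3 million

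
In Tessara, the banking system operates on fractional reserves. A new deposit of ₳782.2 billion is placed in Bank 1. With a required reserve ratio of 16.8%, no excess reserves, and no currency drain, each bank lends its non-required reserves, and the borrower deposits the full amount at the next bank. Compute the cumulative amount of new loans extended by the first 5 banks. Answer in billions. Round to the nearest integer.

Bank i lends (1 − rr)^i of the original deposit: Bank 1 lends 782.2·0.8320 = 650.7904, Bank 2 lends 782.2·0.8320² ≈ 541.4576, and so on.
Summing a geometric series: total = 782.2·[0.8320·(1 − 0.8320^5) / (1 − 0.8320)] ≈ 2329.3926 billion.

₳2329 billion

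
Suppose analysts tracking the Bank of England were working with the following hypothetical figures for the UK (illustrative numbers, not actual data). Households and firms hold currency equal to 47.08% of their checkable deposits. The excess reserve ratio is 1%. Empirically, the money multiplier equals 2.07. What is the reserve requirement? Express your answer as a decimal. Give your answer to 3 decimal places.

0.230

Using m = 2.07. Since m = (1 + c)/(c + rr + e), the denominator satisfies c + rr + e = (1 + c)/m = (1 + 0.4708) / 2.07 ≈ 0.710531.
With c = 0.4708 and e = 0.01, the reserve requirement is 0.710531 − 0.4708 − 0.01 = 0.229731.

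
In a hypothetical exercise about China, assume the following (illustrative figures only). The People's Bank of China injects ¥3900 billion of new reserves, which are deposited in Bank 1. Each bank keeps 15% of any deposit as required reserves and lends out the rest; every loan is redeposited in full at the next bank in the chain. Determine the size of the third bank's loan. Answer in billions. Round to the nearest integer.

Each bank lends a fraction (1 − rr) = 0.8500 of the deposit it receives, so Bank 3 receives 3900·0.8500^2 and lends 3900·0.8500^3 = 2395.0875 billion.

¥2395 billion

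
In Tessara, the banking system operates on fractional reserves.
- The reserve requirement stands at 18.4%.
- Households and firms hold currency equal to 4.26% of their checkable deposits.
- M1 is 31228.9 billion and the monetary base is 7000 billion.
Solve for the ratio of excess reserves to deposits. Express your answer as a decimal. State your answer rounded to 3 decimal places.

0.007

Using m = M/MB = 31228.9/7000 ≈ 4.461271. Since m = (1 + c)/(c + rr + e), the denominator satisfies c + rr + e = (1 + c)/m = (1 + 0.0426) / 4.461271 ≈ 0.233700.
With c = 0.0426 and rr = 0.184, the ratio of excess reserves to deposits is 0.233700 − 0.0426 − 0.184 = 0.0071.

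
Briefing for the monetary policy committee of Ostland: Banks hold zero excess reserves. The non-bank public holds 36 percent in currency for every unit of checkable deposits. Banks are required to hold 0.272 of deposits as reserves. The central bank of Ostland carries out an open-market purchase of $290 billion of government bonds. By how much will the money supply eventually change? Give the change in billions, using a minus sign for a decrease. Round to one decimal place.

The money multiplier is m = (1 + c) / (rr + c) = (1 + 0.36) / (0.272 + 0.36) ≈ 2.15190.
The purchase adds 290 billion of base, so ΔM = m × ΔMB = 2.15190 × (+290) = 624.051 billion.

$624.1 billion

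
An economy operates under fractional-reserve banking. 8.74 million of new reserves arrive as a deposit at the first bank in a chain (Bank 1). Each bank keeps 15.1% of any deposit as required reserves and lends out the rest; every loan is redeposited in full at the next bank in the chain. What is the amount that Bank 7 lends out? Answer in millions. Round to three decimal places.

Each bank lends a fraction (1 − rr) = 0.8490 of the deposit it receives, so Bank 7 receives 8.74·0.8490^6 and lends 8.74·0.8490^7 ≈ 2.7789 million.

2.779 million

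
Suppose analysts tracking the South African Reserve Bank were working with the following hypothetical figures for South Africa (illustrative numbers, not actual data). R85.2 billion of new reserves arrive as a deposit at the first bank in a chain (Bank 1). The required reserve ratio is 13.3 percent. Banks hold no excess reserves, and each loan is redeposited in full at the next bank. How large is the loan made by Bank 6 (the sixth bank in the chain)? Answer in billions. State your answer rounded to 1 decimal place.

R36.2 billion

Each bank lends a fraction (1 − rr) = 0.8670 of the deposit it receives, so Bank 6 receives 85.2·0.8670^5 and lends 85.2·0.8670^6 ≈ 36.1871 billion.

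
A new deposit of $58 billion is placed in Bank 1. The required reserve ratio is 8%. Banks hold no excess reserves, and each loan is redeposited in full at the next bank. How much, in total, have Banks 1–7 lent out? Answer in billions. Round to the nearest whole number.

Bank i lends (1 − rr)^i of the original deposit: Bank 1 lends 58·0.9200 = 53.3600, Bank 2 lends 58·0.9200² = 49.0912, and so on.
Summing a geometric series: total = 58·[0.9200·(1 − 0.9200^7) / (1 − 0.9200)] ≈ 294.9163 billion.

$295 billion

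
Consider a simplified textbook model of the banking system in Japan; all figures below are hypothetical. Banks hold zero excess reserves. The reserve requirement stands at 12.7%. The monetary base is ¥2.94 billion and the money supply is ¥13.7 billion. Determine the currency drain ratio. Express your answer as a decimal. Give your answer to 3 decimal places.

0.112

Using m = M/MB = 13.7/2.94 ≈ 4.659864. From m = (1 + c)/(c + rr + e), rearranging gives 1 + c = m·(c + rr + e), so c·(1 − m) = m·(rr + e) − 1.
Hence c = [m·(rr + e) − 1]/(1 − m) = [4.659864 × (0.127 + 0) − 1] / (1 − 4.659864) ≈ 0.111533.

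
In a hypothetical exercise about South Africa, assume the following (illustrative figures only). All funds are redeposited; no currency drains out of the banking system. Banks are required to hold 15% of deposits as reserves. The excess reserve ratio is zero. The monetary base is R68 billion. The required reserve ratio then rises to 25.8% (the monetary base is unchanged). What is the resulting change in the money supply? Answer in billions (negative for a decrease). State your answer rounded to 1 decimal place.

Initially m₁ = 1 / (0.15) ≈ 6.6667, so M₁ = 6.6667 × 68 = 453.3356 billion.
After the change m₂ = 1 / (0.258) ≈ 3.8760, so M₂ = 3.8760 × 68 = 263.568 billion.
ΔM = M₂ − M₁ = 263.568 − 453.3356 = -189.7676 billion.

-189.8 billion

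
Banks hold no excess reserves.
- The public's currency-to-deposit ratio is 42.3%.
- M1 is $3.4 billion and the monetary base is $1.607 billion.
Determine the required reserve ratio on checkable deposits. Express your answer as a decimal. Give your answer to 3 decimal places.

Using m = M/MB = 3.4/1.607 ≈ 2.115744. Since m = (1 + c)/(c + rr + e), the denominator satisfies c + rr + e = (1 + c)/m = (1 + 0.423) / 2.115744 ≈ 0.672577.
With c = 0.423 and e = 0, the required reserve ratio on checkable deposits is 0.672577 − 0.423 − 0 = 0.249577.

0.250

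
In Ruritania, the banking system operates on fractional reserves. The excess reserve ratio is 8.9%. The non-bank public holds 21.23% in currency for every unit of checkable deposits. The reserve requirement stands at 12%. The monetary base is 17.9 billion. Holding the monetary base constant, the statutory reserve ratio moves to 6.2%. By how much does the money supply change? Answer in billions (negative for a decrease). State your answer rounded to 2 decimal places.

Initially m₁ = (1 + 0.2123) / (0.12 + 0.089 + 0.2123) ≈ 2.87752, so M₁ = 2.87752 × 17.9 ≈ 51.5076 billion.
After the change m₂ = (1 + 0.2123) / (0.062 + 0.089 + 0.2123) ≈ 3.33691, so M₂ = 3.33691 × 17.9 ≈ 59.7307 billion.
ΔM = M₂ − M₁ = 59.7307 − 51.5076 = 8.2231 billion.

8.22 billion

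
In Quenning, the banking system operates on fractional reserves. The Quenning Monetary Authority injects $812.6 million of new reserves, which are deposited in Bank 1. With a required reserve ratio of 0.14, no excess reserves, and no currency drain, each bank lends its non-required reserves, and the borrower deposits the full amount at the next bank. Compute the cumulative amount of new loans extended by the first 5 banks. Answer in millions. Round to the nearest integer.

$2643 million

Bank i lends (1 − rr)^i of the original deposit: Bank 1 lends 812.6·0.8600 = 698.8360, Bank 2 lends 812.6·0.8600² ≈ 600.9990, and so on.
Summing a geometric series: total = 812.6·[0.8600·(1 − 0.8600^5) / (1 − 0.8600)] ≈ 2643.4619 million.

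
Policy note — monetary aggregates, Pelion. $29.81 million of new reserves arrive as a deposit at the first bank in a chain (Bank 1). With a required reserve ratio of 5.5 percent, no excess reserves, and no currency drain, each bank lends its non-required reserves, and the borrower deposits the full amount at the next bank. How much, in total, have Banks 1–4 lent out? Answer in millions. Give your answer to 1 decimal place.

$103.7 million

Bank i lends (1 − rr)^i of the original deposit: Bank 1 lends 29.81·0.9450 ≈ 28.1704, Bank 2 lends 29.81·0.9450² ≈ 26.6211, and so on.
Summing a geometric series: total = 29.81·[0.9450·(1 − 0.9450^4) / (1 − 0.9450)] ≈ 103.7217 million.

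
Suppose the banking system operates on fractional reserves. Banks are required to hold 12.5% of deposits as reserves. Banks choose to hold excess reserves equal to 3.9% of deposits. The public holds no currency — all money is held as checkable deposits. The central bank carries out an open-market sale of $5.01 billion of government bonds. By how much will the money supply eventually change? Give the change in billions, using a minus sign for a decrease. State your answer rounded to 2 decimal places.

The money multiplier is m = 1 / (rr + e) = 1 / (0.125 + 0.039) ≈ 6.0976.
The sale removes 5.01 billion of base, so ΔM = m × ΔMB = 6.0976 × (−5.01) ≈ -30.549 billion.

-30.55 billion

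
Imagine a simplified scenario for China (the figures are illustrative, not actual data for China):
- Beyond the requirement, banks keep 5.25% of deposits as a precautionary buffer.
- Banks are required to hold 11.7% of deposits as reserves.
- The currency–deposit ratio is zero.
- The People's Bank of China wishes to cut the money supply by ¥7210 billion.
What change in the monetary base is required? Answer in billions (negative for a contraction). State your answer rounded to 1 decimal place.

-1222.1 billion

The money multiplier is m = 1 / (rr + e) = 1 / (0.117 + 0.0525) ≈ 5.899705.
ΔMB = ΔM / m = (−7210) / 5.899705 ≈ -1222.095 billion.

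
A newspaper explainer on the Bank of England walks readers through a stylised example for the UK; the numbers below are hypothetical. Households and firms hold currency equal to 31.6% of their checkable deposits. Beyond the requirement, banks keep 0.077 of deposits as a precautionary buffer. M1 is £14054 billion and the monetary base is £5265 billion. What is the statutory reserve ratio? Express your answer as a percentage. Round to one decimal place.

Using m = M/MB = 14054/5265 ≈ 2.669326. Since m = (1 + c)/(c + rr + e), the denominator satisfies c + rr + e = (1 + c)/m = (1 + 0.316) / 2.669326 ≈ 0.493008.
With c = 0.316 and e = 0.077, the statutory reserve ratio is 0.493008 − 0.316 − 0.077 = 0.100008.

10.0%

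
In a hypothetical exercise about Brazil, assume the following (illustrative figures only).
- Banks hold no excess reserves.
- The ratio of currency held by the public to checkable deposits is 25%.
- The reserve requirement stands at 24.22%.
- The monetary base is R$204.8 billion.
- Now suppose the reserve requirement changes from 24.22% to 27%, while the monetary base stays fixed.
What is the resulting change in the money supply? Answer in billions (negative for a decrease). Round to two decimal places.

Initially m₁ = (1 + 0.25) / (0.2422 + 0.25) ≈ 2.539618, so M₁ = 2.539618 × 204.8 ≈ 520.1138 billion.
After the change m₂ = (1 + 0.25) / (0.27 + 0.25) ≈ 2.403846, so M₂ = 2.403846 × 204.8 ≈ 492.3077 billion.
ΔM = M₂ − M₁ = 492.3077 − 520.1138 = -27.8061 billion.

-27.81 billion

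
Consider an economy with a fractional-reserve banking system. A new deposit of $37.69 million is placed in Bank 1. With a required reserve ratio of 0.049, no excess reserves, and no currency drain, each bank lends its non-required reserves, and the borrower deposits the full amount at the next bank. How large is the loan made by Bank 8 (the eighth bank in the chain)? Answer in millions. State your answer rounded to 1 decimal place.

Each bank lends a fraction (1 − rr) = 0.9510 of the deposit it receives, so Bank 8 receives 37.69·0.9510^7 and lends 37.69·0.9510^8 ≈ 25.2157 million.

$25.2 million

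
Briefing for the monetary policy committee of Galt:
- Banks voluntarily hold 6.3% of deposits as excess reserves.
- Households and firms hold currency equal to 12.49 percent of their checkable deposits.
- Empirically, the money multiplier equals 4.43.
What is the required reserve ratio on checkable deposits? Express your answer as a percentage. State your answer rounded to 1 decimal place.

6.6%

Using m = 4.43. Since m = (1 + c)/(c + rr + e), the denominator satisfies c + rr + e = (1 + c)/m = (1 + 0.1249) / 4.43 ≈ 0.253928.
With c = 0.1249 and e = 0.063, the required reserve ratio on checkable deposits is 0.253928 − 0.1249 − 0.063 = 0.066028.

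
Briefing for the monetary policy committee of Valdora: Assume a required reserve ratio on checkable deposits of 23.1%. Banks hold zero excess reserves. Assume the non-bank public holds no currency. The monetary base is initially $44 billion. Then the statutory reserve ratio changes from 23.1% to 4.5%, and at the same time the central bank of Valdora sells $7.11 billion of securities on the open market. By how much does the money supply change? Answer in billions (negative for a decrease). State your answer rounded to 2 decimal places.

Before: m₁ = 1 / (0.231) ≈ 4.32900, MB₁ = 44, so M₁ = 4.32900 × 44 = 190.476 billion.
After: m₂ = 1 / (0.045) ≈ 22.22222, MB₂ = 44 − 7.11 = 36.89, so M₂ = 22.22222 × 36.89 ≈ 819.7777 billion.
ΔM = M₂ − M₁ = 819.7777 − 190.476 = 629.3017 billion.

$629.30 billion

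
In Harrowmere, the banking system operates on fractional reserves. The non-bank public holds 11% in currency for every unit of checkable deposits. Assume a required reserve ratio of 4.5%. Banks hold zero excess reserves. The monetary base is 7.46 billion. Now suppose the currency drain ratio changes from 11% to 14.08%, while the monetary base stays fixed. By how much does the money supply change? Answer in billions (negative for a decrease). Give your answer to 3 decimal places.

-7.619 billion

Initially m₁ = (1 + 0.11) / (0.045 + 0.11) ≈ 7.16129, so M₁ = 7.16129 × 7.46 ≈ 53.4232 billion.
After the change m₂ = (1 + 0.1408) / (0.045 + 0.1408) ≈ 6.13994, so M₂ = 6.13994 × 7.46 ≈ 45.804 billion.
ΔM = M₂ − M₁ = 45.804 − 53.4232 = -7.6192 billion.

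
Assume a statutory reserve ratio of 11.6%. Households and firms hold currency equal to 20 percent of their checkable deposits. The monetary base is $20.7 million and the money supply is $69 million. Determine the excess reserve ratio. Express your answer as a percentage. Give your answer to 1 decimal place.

Using m = M/MB = 69/20.7 ≈ 3.333333. Since m = (1 + c)/(c + rr + e), the denominator satisfies c + rr + e = (1 + c)/m = (1 + 0.2) / 3.333333 ≈ 0.360000.
With c = 0.2 and rr = 0.116, the excess reserve ratio is 0.360000 − 0.2 − 0.116 = 0.044.

4.4%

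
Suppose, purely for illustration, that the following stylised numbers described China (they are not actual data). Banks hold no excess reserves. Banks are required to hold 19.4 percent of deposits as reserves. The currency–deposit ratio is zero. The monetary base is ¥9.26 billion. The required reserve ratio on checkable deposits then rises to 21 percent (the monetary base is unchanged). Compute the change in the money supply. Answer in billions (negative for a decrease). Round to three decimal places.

Initially m₁ = 1 / (0.194) ≈ 5.15464, so M₁ = 5.15464 × 9.26 ≈ 47.732 billion.
After the change m₂ = 1 / (0.21) ≈ 4.76190, so M₂ = 4.76190 × 9.26 ≈ 44.0952 billion.
ΔM = M₂ − M₁ = 44.0952 − 47.732 = -3.6368 billion.

-3.637 billion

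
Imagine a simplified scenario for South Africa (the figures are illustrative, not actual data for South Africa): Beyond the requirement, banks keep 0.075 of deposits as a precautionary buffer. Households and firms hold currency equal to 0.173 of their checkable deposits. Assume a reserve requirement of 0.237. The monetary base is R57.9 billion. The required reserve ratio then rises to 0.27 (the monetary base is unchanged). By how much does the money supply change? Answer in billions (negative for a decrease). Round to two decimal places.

-8.92 billion

Initially m₁ = (1 + 0.173) / (0.237 + 0.075 + 0.173) ≈ 2.41856, so M₁ = 2.41856 × 57.9 ≈ 140.0346 billion.
After the change m₂ = (1 + 0.173) / (0.27 + 0.075 + 0.173) ≈ 2.26448, so M₂ = 2.26448 × 57.9 ≈ 131.1134 billion.
ΔM = M₂ − M₁ = 131.1134 − 140.0346 = -8.9212 billion.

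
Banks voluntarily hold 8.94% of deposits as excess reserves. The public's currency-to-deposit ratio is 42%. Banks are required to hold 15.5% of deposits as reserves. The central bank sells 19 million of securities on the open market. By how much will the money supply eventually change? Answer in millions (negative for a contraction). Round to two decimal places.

-40.61 million

The money multiplier is m = (1 + c) / (rr + e + c) = (1 + 0.42) / (0.155 + 0.0894 + 0.42) ≈ 2.13727.
The sale removes 19 million of base, so ΔM = m × ΔMB = 2.13727 × (−19) ≈ -40.6081 million.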